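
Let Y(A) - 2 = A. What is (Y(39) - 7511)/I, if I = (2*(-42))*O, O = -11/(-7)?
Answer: 1245/22 ≈ 56.591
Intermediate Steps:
O = 11/7 (O = -11*(-1/7) = 11/7 ≈ 1.5714)
Y(A) = 2 + A
I = -132 (I = (2*(-42))*(11/7) = -84*11/7 = -132)
(Y(39) - 7511)/I = ((2 + 39) - 7511)/(-132) = (41 - 7511)*(-1/132) = -7470*(-1/132) = 1245/22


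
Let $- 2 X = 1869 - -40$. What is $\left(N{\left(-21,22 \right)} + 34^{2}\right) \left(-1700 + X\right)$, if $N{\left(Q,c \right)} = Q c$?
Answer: $-1842223$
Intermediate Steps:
$X = - \frac{1909}{2}$ ($X = - \frac{1869 - -40}{2} = - \frac{1869 + 40}{2} = \left(- \frac{1}{2}\right) 1909 = - \frac{1909}{2} \approx -954.5$)
$\left(N{\left(-21,22 \right)} + 34^{2}\right) \left(-1700 + X\right) = \left(\left(-21\right) 22 + 34^{2}\right) \left(-1700 - \frac{1909}{2}\right) = \left(-462 + 1156\right) \left(- \frac{5309}{2}\right) = 694 \left(- \frac{5309}{2}\right) = -1842223$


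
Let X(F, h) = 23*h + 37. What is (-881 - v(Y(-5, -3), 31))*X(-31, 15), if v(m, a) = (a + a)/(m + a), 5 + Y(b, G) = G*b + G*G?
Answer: -8425392/25 ≈ -3.3702e+5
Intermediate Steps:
Y(b, G) = -5 + G² + G*b (Y(b, G) = -5 + (G*b + G*G) = -5 + (G*b + G²) = -5 + (G² + G*b) = -5 + G² + G*b)
X(F, h) = 37 + 23*h
v(m, a) = 2*a/(a + m) (v(m, a) = (2*a)/(a + m) = 2*a/(a + m))
(-881 - v(Y(-5, -3), 31))*X(-31, 15) = (-881 - 2*31/(31 + (-5 + (-3)² - 3*(-5))))*(37 + 23*15) = (-881 - 2*31/(31 + (-5 + 9 + 15)))*(37 + 345) = (-881 - 2*31/(31 + 19))*382 = (-881 - 2*31/50)*382 = (-881 - 1*31/25)*382 = (-881 - 31/25)*382 = -22056/25*382 = -8425392/25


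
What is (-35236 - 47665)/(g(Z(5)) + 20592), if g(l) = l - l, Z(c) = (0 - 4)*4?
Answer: -6377/1584 ≈ -4.0259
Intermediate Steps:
Z(c) = -16 (Z(c) = -4*4 = -16)
g(l) = 0
(-35236 - 47665)/(g(Z(5)) + 20592) = (-35236 - 47665)/(0 + 20592) = -82901/20592 = -82901*1/20592 = -6377/1584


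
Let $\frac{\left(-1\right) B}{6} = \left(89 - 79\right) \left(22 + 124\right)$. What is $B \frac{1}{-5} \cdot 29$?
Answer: $50808$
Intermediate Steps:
$B = -8760$ ($B = - 6 \left(89 - 79\right) \left(22 + 124\right) = - 6 \cdot 10 \cdot 146 = \left(-6\right) 1460 = -8760$)
$B \frac{1}{-5} \cdot 29 = - 8760 \frac{1}{-5} \cdot 29 = - 8760 \left(\left(- \frac{1}{5}\right) 29\right) = \left(-8760\right) \left(- \frac{29}{5}\right) = 50808$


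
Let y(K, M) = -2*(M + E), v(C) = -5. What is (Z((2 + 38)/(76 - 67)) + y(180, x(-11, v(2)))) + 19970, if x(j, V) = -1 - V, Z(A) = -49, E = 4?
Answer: 19905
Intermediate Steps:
y(K, M) = -8 - 2*M (y(K, M) = -2*(M + 4) = -2*(4 + M) = -8 - 2*M)
(Z((2 + 38)/(76 - 67)) + y(180, x(-11, v(2)))) + 19970 = (-49 + (-8 - 2*(-1 - 1*(-5)))) + 19970 = (-49 + (-8 - 2*(-1 + 5))) + 19970 = (-49 + (-8 - 2*4)) + 19970 = (-49 + (-8 - 8)) + 19970 = (-49 - 16) + 19970 = -65 + 19970 = 19905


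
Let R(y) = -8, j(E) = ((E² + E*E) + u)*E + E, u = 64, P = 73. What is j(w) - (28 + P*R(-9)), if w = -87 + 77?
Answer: -2094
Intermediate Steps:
w = -10
j(E) = E + E*(64 + 2*E²) (j(E) = ((E² + E*E) + 64)*E + E = ((E² + E²) + 64)*E + E = (2*E² + 64)*E + E = (64 + 2*E²)*E + E = E*(64 + 2*E²) + E = E + E*(64 + 2*E²))
j(w) - (28 + P*R(-9)) = -10*(65 + 2*(-10)²) - (28 + 73*(-8)) = -10*(65 + 2*100) - (28 - 584) = -10*(65 + 200) - 1*(-556) = -10*265 + 556 = -2650 + 556 = -2094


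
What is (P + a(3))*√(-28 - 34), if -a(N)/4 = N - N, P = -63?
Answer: -63*I*√62 ≈ -496.06*I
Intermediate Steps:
a(N) = 0 (a(N) = -4*(N - N) = -4*0 = 0)
(P + a(3))*√(-28 - 34) = (-63 + 0)*√(-28 - 34) = -63*I*√62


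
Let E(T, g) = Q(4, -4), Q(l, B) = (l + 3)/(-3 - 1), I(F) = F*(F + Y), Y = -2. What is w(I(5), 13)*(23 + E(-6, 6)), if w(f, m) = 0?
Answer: 0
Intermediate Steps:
I(F) = F*(-2 + F) (I(F) = F*(F - 2) = F*(-2 + F))
Q(l, B) = -¾ - l/4 (Q(l, B) = (3 + l)/(-4) = (3 + l)*(-¼) = -¾ - l/4)
E(T, g) = -7/4 (E(T, g) = -¾ - ¼*4 = -¾ - 1 = -7/4)
w(I(5), 13)*(23 + E(-6, 6)) = 0*(23 - 7/4) = 0*(85/4) = 0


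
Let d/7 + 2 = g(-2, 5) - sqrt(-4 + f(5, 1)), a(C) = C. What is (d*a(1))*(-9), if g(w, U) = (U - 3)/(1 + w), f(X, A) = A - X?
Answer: 252 + 126*I*sqrt(2) ≈ 252.0 + 178.19*I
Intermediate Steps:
g(w, U) = (-3 + U)/(1 + w)
d = -28 - 14*I*sqrt(2) (d = -14 + 7*((-3 + 5)/(1 - 2) - sqrt(-4 + (1 - 1*5))) = -14 + 7*(2/(-1) - sqrt(-4 + (1 - 5))) = -14 + 7*(-1*2 - sqrt(-4 - 4)) = -14 + 7*(-2 - sqrt(-8)) = -14 + 7*(-2 - 2*I*sqrt(2)) = -14 + (-14 - 14*I*sqrt(2)) = -28 - 14*I*sqrt(2) ≈ -28.0 - 19.799*I)
(d*a(1))*(-9) = ((-28 - 14*I*sqrt(2))*1)*(-9) = (-28 - 14*I*sqrt(2))*(-9) = 252 + 126*I*sqrt(2)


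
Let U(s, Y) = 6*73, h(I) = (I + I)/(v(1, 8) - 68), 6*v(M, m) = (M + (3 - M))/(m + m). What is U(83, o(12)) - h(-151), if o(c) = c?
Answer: 942986/2175 ≈ 433.56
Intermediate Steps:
v(M, m) = 1/(4*m) (v(M, m) = ((M + (3 - M))/(m + m))/6 = (3/((2*m)))/6 = (3*(1/(2*m)))/6 = (3/(2*m))/6 = 1/(4*m))
h(I) = -64*I/2175 (h(I) = (I + I)/((1/4)/8 - 68) = (2*I)/((1/4)*(1/8) - 68) = (2*I)/(1/32 - 68) = (2*I)/(-2175/32) = (2*I)*(-32/2175) = -64*I/2175)
U(s, Y) = 438
U(83, o(12)) - h(-151) = 438 - (-64)*(-151)/2175 = 438 - 1*9664/2175 = 438 - 9664/2175 = 942986/2175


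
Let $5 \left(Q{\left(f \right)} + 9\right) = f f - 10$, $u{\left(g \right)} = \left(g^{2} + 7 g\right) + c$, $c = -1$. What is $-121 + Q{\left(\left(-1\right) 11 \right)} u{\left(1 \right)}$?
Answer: $- \frac{143}{5} \approx -28.6$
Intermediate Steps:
$u{\left(g \right)} = -1 + g^{2} + 7 g$ ($u{\left(g \right)} = \left(g^{2} + 7 g\right) - 1 = -1 + g^{2} + 7 g$)
$Q{\left(f \right)} = -11 + \frac{f^{2}}{5}$ ($Q{\left(f \right)} = -9 + \frac{f f - 10}{5} = -9 + \frac{f^{2} - 10}{5} = -9 + \frac{-10 + f^{2}}{5} = -9 + \left(-2 + \frac{f^{2}}{5}\right) = -11 + \frac{f^{2}}{5}$)
$-121 + Q{\left(\left(-1\right) 11 \right)} u{\left(1 \right)} = -121 + \left(-11 + \frac{\left(\left(-1\right) 11\right)^{2}}{5}\right) \left(-1 + 1^{2} + 7 \cdot 1\right) = -121 + \left(-11 + \frac{\left(-11\right)^{2}}{5}\right) \left(-1 + 1 + 7\right) = -121 + \left(-11 + \frac{1}{5} \cdot 121\right) 7 = -121 + \left(-11 + \frac{121}{5}\right) 7 = -121 + \frac{66}{5} \cdot 7 = -121 + \frac{462}{5} = - \frac{143}{5}$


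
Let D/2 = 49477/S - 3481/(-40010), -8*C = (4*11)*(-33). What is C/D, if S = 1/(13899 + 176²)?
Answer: 2420605/59222278538154 ≈ 4.0873e-8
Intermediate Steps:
S = 1/44875 (S = 1/(13899 + 30976) = 1/44875 ≈ 2.2284e-5)
C = 363/2 (C = -4*11*(-33)/8 = -11*(-33)/2 = -⅛*(-1452) = 363/2 ≈ 181.50)
D = 88833417807231/20005 (D = 2*(49477/(1/44875) - 3481/(-40010)) = 2*(49477*44875 - 3481*(-1/40010)) = 2*(2220280375 + 3481/40010) = 2*(88833417807231/40010) = 88833417807231/20005 ≈ 4.4406e+9)
C/D = 363/(2*(88833417807231/20005)) = (363/2)*(20005/88833417807231) = 2420605/59222278538154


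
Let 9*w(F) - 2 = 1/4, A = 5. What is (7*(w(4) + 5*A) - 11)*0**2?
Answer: 0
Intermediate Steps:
w(F) = 1/4 (w(F) = 2/9 + (1/9)/4 = 2/9 + (1/9)*(1/4) = 2/9 + 1/36 = 1/4)
(7*(w(4) + 5*A) - 11)*0**2 = (7*(1/4 + 5*5) - 11)*0**2 = (7*(1/4 + 25) - 11)*0 = (7*(101/4) - 11)*0 = (707/4 - 11)*0 = (663/4)*0 = 0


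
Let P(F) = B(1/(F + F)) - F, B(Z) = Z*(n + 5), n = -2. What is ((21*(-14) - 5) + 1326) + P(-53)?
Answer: 114477/106 ≈ 1080.0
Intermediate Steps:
B(Z) = 3*Z (B(Z) = Z*(-2 + 5) = Z*3 = 3*Z)
P(F) = -F + 3/(2*F) (P(F) = 3/(F + F) - F = 3/((2*F)) - F = 3*(1/(2*F)) - F = 3/(2*F) - F = -F + 3/(2*F))
((21*(-14) - 5) + 1326) + P(-53) = ((21*(-14) - 5) + 1326) + (-1*(-53) + (3/2)/(-53)) = ((-294 - 5) + 1326) + (53 + (3/2)*(-1/53)) = (-299 + 1326) + (53 - 3/106) = 1027 + 5615/106 = 114477/106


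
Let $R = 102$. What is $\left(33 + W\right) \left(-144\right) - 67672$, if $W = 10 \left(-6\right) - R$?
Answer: $-49096$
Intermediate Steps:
$W = -162$ ($W = 10 \left(-6\right) - 102 = -60 - 102 = -162$)
$\left(33 + W\right) \left(-144\right) - 67672 = \left(33 - 162\right) \left(-144\right) - 67672 = \left(-129\right) \left(-144\right) - 67672 = 18576 - 67672 = -49096$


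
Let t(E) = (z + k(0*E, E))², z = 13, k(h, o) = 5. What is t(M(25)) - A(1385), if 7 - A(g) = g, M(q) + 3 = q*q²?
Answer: 1702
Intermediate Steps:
M(q) = -3 + q³ (M(q) = -3 + q*q² = -3 + q³)
A(g) = 7 - g
t(E) = 324 (t(E) = (13 + 5)² = 18² = 324)
t(M(25)) - A(1385) = 324 - (7 - 1*1385) = 324 - (7 - 1385) = 324 - 1*(-1378) = 324 + 1378 = 1702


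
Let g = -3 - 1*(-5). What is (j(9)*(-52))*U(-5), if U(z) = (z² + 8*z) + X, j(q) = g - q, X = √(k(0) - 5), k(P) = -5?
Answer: -5460 + 364*I*√10 ≈ -5460.0 + 1151.1*I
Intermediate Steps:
X = I*√10 (X = √(-5 - 5) = √(-10) = I*√10 ≈ 3.1623*I)
g = 2 (g = -3 + 5 = 2)
j(q) = 2 - q
U(z) = z² + 8*z + I*√10 (U(z) = (z² + 8*z) + I*√10 = z² + 8*z + I*√10)
(j(9)*(-52))*U(-5) = ((2 - 1*9)*(-52))*((-5)² + 8*(-5) + I*√10) = ((2 - 9)*(-52))*(25 - 40 + I*√10) = (-7*(-52))*(-15 + I*√10) = 364*(-15 + I*√10) = -5460 + 364*I*√10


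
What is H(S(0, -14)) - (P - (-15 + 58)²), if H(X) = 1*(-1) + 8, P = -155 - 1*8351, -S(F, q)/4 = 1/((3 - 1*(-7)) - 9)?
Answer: 10362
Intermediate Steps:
S(F, q) = -4 (S(F, q) = -4/((3 - 1*(-7)) - 9) = -4/((3 + 7) - 9) = -4/(10 - 9) = -4/1 = -4*1 = -4)
P = -8506 (P = -155 - 8351 = -8506)
H(X) = 7 (H(X) = -1 + 8 = 7)
H(S(0, -14)) - (P - (-15 + 58)²) = 7 - (-8506 - (-15 + 58)²) = 7 - (-8506 - 1*43²) = 7 - (-8506 - 1*1849) = 7 - (-8506 - 1849) = 7 - 1*(-10355) = 7 + 10355 = 10362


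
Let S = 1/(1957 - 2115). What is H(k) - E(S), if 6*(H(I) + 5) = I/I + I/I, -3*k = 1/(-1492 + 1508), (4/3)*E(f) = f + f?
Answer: -4415/948 ≈ -4.6572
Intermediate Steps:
S = -1/158 (S = 1/(-158) = -1/158 ≈ -0.0063291)
E(f) = 3*f/2 (E(f) = 3*(f + f)/4 = 3*(2*f)/4 = 3*f/2)
k = -1/48 (k = -1/(3*(-1492 + 1508)) = -1/3/16 = -1/3*1/16 = -1/48 ≈ -0.020833)
H(I) = -14/3 (H(I) = -5 + (I/I + I/I)/6 = -5 + (1 + 1)/6 = -5 + (1/6)*2 = -5 + 1/3 = -14/3)
H(k) - E(S) = -14/3 - 3*(-1)/(2*158) = -14/3 - 1*(-3/316) = -14/3 + 3/316 = -4415/948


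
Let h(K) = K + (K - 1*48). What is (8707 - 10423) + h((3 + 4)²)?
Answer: -1666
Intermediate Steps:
h(K) = -48 + 2*K (h(K) = K + (K - 48) = K + (-48 + K) = -48 + 2*K)
(8707 - 10423) + h((3 + 4)²) = (8707 - 10423) + (-48 + 2*(3 + 4)²) = -1716 + (-48 + 2*7²) = -1716 + (-48 + 2*49) = -1716 + (-48 + 98) = -1716 + 50 = -1666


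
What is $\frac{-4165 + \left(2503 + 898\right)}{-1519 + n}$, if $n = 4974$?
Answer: $- \frac{764}{3455} \approx -0.22113$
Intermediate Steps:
$\frac{-4165 + \left(2503 + 898\right)}{-1519 + n} = \frac{-4165 + \left(2503 + 898\right)}{-1519 + 4974} = \frac{-4165 + 3401}{3455} = \left(-764\right) \frac{1}{3455} = - \frac{764}{3455}$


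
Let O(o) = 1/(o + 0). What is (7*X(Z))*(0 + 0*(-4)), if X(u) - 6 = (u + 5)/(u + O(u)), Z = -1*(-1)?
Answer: 0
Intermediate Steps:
Z = 1
O(o) = 1/o
X(u) = 6 + (5 + u)/(u + 1/u) (X(u) = 6 + (u + 5)/(u + 1/u) = 6 + (5 + u)/(u + 1/u))
(7*X(Z))*(0 + 0*(-4)) = (7*((6 + 1*(5 + 7*1))/(1 + 1²)))*(0 + 0*(-4)) = (7*((6 + 1*(5 + 7))/(1 + 1)))*(0 + 0) = (7*((6 + 1*12)/2))*0 = (7*((6 + 12)/2))*0 = (7*((½)*18))*0 = (7*9)*0 = 63*0 = 0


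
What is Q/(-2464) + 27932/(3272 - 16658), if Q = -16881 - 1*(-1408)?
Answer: 69148565/16491552 ≈ 4.1930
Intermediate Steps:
Q = -15473 (Q = -16881 + 1408 = -15473)
Q/(-2464) + 27932/(3272 - 16658) = -15473/(-2464) + 27932/(3272 - 16658) = -15473*(-1/2464) + 27932/(-13386) = 15473/2464 + 27932*(-1/13386) = 15473/2464 - 13966/6693 = 69148565/16491552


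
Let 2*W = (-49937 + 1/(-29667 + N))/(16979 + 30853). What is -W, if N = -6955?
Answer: 609597605/1167802336 ≈ 0.52200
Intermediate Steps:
W = -609597605/1167802336 (W = ((-49937 + 1/(-29667 - 6955))/(16979 + 30853))/2 = ((-49937 + 1/(-36622))/47832)/2 = ((-49937 - 1/36622)*(1/47832))/2 = (-1828792815/36622*1/47832)/2 = (½)*(-609597605/583901168) = -609597605/1167802336 ≈ -0.52200)
-W = -1*(-609597605/1167802336) = 609597605/1167802336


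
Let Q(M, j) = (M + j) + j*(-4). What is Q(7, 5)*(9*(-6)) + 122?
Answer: 554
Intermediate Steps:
Q(M, j) = M - 3*j (Q(M, j) = (M + j) - 4*j = M - 3*j)
Q(7, 5)*(9*(-6)) + 122 = (7 - 3*5)*(9*(-6)) + 122 = (7 - 15)*(-54) + 122 = -8*(-54) + 122 = 432 + 122 = 554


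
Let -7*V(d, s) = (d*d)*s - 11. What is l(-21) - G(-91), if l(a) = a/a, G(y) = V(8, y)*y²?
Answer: -6902804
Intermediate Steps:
V(d, s) = 11/7 - s*d²/7 (V(d, s) = -((d*d)*s - 11)/7 = -(d²*s - 11)/7 = -(s*d² - 11)/7 = -(-11 + s*d²)/7 = 11/7 - s*d²/7)
G(y) = y²*(11/7 - 64*y/7) (G(y) = (11/7 - ⅐*y*8²)*y² = (11/7 - ⅐*y*64)*y² = (11/7 - 64*y/7)*y² = y²*(11/7 - 64*y/7))
l(a) = 1
l(-21) - G(-91) = 1 - (-91)²*(11 - 64*(-91))/7 = 1 - 8281*(11 + 5824)/7 = 1 - 8281*5835/7 = 1 - 1*6902805 = 1 - 6902805 = -6902804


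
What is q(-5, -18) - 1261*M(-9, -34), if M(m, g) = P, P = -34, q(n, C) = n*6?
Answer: 42844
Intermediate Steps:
q(n, C) = 6*n
M(m, g) = -34
q(-5, -18) - 1261*M(-9, -34) = 6*(-5) - 1261*(-34) = -30 + 42874 = 42844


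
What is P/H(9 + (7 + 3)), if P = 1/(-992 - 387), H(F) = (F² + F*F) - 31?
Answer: -1/952889 ≈ -1.0494e-6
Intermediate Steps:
H(F) = -31 + 2*F² (H(F) = (F² + F²) - 31 = 2*F² - 31 = -31 + 2*F²)
P = -1/1379 (P = 1/(-1379) = -1/1379 ≈ -0.00072516)
P/H(9 + (7 + 3)) = -1/(1379*(-31 + 2*(9 + (7 + 3))²)) = -1/(1379*(-31 + 2*(9 + 10)²)) = -1/(1379*(-31 + 2*19²)) = -1/(1379*(-31 + 2*361)) = -1/(1379*(-31 + 722)) = -1/1379/691 = -1/1379*1/691 = -1/952889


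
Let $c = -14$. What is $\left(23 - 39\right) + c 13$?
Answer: $-198$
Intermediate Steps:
$\left(23 - 39\right) + c 13 = \left(23 - 39\right) - 182 = -16 - 182 = -198$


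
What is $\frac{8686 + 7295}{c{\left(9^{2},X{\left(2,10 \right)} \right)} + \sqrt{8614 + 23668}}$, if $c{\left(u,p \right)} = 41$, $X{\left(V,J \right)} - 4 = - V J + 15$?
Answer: $- \frac{655221}{30601} + \frac{15981 \sqrt{32282}}{30601} \approx 72.42$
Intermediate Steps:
$X{\left(V,J \right)} = 19 - J V$ ($X{\left(V,J \right)} = 4 + \left(- V J + 15\right) = 4 - \left(-15 + J V\right) = 19 - J V$)
$\frac{8686 + 7295}{c{\left(9^{2},X{\left(2,10 \right)} \right)} + \sqrt{8614 + 23668}} = \frac{8686 + 7295}{41 + \sqrt{8614 + 23668}} = \frac{15981}{41 + \sqrt{32282}}$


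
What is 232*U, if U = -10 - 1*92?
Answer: -23664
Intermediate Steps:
U = -102 (U = -10 - 92 = -102)
232*U = 232*(-102) = -23664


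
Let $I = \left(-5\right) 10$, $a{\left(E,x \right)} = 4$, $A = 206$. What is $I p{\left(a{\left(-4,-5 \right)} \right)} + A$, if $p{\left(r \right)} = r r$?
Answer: $-594$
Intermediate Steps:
$I = -50$
$p{\left(r \right)} = r^{2}$
$I p{\left(a{\left(-4,-5 \right)} \right)} + A = - 50 \cdot 4^{2} + 206 = \left(-50\right) 16 + 206 = -800 + 206 = -594$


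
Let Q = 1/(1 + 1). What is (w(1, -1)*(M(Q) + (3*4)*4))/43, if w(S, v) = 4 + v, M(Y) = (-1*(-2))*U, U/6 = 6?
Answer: 360/43 ≈ 8.3721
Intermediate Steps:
U = 36 (U = 6*6 = 36)
Q = ½ (Q = 1/2 = ½ ≈ 0.50000)
M(Y) = 72 (M(Y) = -1*(-2)*36 = 2*36 = 72)
(w(1, -1)*(M(Q) + (3*4)*4))/43 = ((4 - 1)*(72 + (3*4)*4))/43 = (3*(72 + 12*4))*(1/43) = (3*(72 + 48))*(1/43) = (3*120)*(1/43) = 360*(1/43) = 360/43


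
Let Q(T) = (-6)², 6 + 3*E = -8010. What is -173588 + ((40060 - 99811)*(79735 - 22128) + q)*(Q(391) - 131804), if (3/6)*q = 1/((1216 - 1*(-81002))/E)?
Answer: 18645211049964515188/41109 ≈ 4.5356e+14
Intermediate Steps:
E = -2672 (E = -2 + (⅓)*(-8010) = -2 - 2670 = -2672)
Q(T) = 36
q = -2672/41109 (q = 2/(((1216 - 1*(-81002))/(-2672))) = 2/(((1216 + 81002)*(-1/2672))) = 2/((82218*(-1/2672))) = 2/(-41109/1336) = 2*(-1336/41109) = -2672/41109 ≈ -0.064998)
-173588 + ((40060 - 99811)*(79735 - 22128) + q)*(Q(391) - 131804) = -173588 + ((40060 - 99811)*(79735 - 22128) - 2672/41109)*(36 - 131804) = -173588 + (-59751*57607 - 2672/41109)*(-131768) = -173588 + (-3442075857 - 2672/41109)*(-131768) = -173588 - 141500296408085/41109*(-131768) = -173588 + 18645211057100544280/41109 = 18645211049964515188/41109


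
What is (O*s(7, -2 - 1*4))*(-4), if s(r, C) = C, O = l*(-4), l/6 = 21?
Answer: -12096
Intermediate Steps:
l = 126 (l = 6*21 = 126)
O = -504 (O = 126*(-4) = -504)
(O*s(7, -2 - 1*4))*(-4) = -504*(-2 - 1*4)*(-4) = -504*(-2 - 4)*(-4) = -504*(-6)*(-4) = 3024*(-4) = -12096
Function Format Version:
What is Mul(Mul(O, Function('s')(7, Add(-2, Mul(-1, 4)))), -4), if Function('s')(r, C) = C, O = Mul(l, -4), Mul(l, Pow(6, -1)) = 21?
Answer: -12096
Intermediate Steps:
l = 126 (l = Mul(6, 21) = 126)
O = -504 (O = Mul(126, -4) = -504)
Mul(Mul(O, Function('s')(7, Add(-2, Mul(-1, 4)))), -4) = Mul(Mul(-504, Add(-2, Mul(-1, 4))), -4) = Mul(Mul(-504, Add(-2, -4)), -4) = Mul(Mul(-504, -6), -4) = Mul(3024, -4) = -12096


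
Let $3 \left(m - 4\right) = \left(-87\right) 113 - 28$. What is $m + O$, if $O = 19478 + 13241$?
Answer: $\frac{88310}{3} \approx 29437.0$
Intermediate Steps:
$O = 32719$
$m = - \frac{9847}{3}$ ($m = 4 + \frac{\left(-87\right) 113 - 28}{3} = 4 + \frac{-9831 - 28}{3} = 4 + \frac{1}{3} \left(-9859\right) = 4 - \frac{9859}{3} = - \frac{9847}{3} \approx -3282.3$)
$m + O = - \frac{9847}{3} + 32719 = \frac{88310}{3}$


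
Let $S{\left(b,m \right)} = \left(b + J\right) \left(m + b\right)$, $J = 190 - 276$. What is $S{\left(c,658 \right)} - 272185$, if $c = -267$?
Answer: $-410208$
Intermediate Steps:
$J = -86$ ($J = 190 - 276 = -86$)
$S{\left(b,m \right)} = \left(-86 + b\right) \left(b + m\right)$ ($S{\left(b,m \right)} = \left(b - 86\right) \left(m + b\right) = \left(-86 + b\right) \left(b + m\right)$)
$S{\left(c,658 \right)} - 272185 = \left(\left(-267\right)^{2} - -22962 - 56588 - 175686\right) - 272185 = \left(71289 + 22962 - 56588 - 175686\right) - 272185 = -138023 - 272185 = -410208$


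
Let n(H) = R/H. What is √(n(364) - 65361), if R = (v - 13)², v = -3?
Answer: I*√541248617/91 ≈ 255.66*I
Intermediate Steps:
R = 256 (R = (-3 - 13)² = (-16)² = 256)
n(H) = 256/H
√(n(364) - 65361) = √(256/364 - 65361) = √(256*(1/364) - 65361) = √(64/91 - 65361) = √(-5947787/91) = I*√541248617/91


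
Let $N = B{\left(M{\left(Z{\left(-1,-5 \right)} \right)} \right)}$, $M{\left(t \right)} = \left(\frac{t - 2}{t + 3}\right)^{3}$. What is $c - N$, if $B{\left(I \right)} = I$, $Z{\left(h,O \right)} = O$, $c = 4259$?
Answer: $\frac{33729}{8} \approx 4216.1$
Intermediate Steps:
$M{\left(t \right)} = \frac{\left(-2 + t\right)^{3}}{\left(3 + t\right)^{3}}$ ($M{\left(t \right)} = \left(\frac{-2 + t}{3 + t}\right)^{3} = \frac{\left(-2 + t\right)^{3}}{\left(3 + t\right)^{3}}$)
$N = \frac{343}{8}$ ($N = \frac{\left(-2 - 5\right)^{3}}{\left(3 - 5\right)^{3}} = \frac{\left(-7\right)^{3}}{-8} = \left(-343\right) \left(- \frac{1}{8}\right) = \frac{343}{8} \approx 42.875$)
$c - N = 4259 - \frac{343}{8} = \frac{33729}{8}$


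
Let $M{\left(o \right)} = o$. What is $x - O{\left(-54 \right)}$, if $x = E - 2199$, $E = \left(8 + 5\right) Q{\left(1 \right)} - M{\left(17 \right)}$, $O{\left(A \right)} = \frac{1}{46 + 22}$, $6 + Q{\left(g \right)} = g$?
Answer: $- \frac{155109}{68} \approx -2281.0$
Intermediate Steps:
$Q{\left(g \right)} = -6 + g$
$O{\left(A \right)} = \frac{1}{68}$
$E = -82$ ($E = \left(8 + 5\right) \left(-6 + 1\right) - 17 = 13 \left(-5\right) - 17 = -65 - 17 = -82$)
$x = -2281$ ($x = -82 - 2199 = -2281$)
$x - O{\left(-54 \right)} = -2281 - \frac{1}{68} = - \frac{155109}{68}$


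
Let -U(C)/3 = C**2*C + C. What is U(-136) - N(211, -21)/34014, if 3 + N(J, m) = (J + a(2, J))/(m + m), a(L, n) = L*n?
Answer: 3593744544349/476196 ≈ 7.5468e+6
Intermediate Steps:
U(C) = -3*C - 3*C**3 (U(C) = -3*(C**2*C + C) = -3*(C**3 + C) = -3*(C + C**3) = -3*C - 3*C**3)
N(J, m) = -3 + 3*J/(2*m) (N(J, m) = -3 + (J + 2*J)/(m + m) = -3 + (3*J)/((2*m)) = -3 + (3*J)*(1/(2*m)) = -3 + 3*J/(2*m))
U(-136) - N(211, -21)/34014 = -3*(-136)*(1 + (-136)**2) - (-3 + (3/2)*211/(-21))/34014 = -3*(-136)*(1 + 18496) - (-3 + (3/2)*211*(-1/21))/34014 = -3*(-136)*18497 - (-3 - 211/14)/34014 = 7546776 - (-253)/(14*34014) = 7546776 - 1*(-253/476196) = 7546776 + 253/476196 = 3593744544349/476196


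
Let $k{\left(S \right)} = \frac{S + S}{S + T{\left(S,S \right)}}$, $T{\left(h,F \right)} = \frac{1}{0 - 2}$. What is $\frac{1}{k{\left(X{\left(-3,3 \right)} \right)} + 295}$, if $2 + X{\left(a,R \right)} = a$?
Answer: $\frac{11}{3265} \approx 0.0033691$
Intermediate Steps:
$X{\left(a,R \right)} = -2 + a$
$T{\left(h,F \right)} = - \frac{1}{2}$ ($T{\left(h,F \right)} = \frac{1}{-2} = - \frac{1}{2}$)
$k{\left(S \right)} = \frac{2 S}{- \frac{1}{2} + S}$ ($k{\left(S \right)} = \frac{S + S}{S - \frac{1}{2}} = \frac{2 S}{- \frac{1}{2} + S}$)
$\frac{1}{k{\left(X{\left(-3,3 \right)} \right)} + 295} = \frac{1}{\frac{4 \left(-2 - 3\right)}{-1 + 2 \left(-2 - 3\right)} + 295} = \frac{1}{4 \left(-5\right) \frac{1}{-1 + 2 \left(-5\right)} + 295} = \frac{1}{4 \left(-5\right) \frac{1}{-1 - 10} + 295} = \frac{1}{4 \left(-5\right) \frac{1}{-11} + 295} = \frac{1}{4 \left(-5\right) \left(- \frac{1}{11}\right) + 295} = \frac{1}{\frac{20}{11} + 295} = \frac{1}{\frac{3265}{11}} = \frac{11}{3265}$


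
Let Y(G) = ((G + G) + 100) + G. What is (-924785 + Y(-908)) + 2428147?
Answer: 1500738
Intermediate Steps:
Y(G) = 100 + 3*G (Y(G) = (2*G + 100) + G = (100 + 2*G) + G = 100 + 3*G)
(-924785 + Y(-908)) + 2428147 = (-924785 + (100 + 3*(-908))) + 2428147 = (-924785 + (100 - 2724)) + 2428147 = (-924785 - 2624) + 2428147 = -927409 + 2428147 = 1500738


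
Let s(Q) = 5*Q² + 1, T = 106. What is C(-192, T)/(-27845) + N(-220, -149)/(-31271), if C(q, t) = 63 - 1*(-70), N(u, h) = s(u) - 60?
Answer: -6741006188/870740995 ≈ -7.7417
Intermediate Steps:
s(Q) = 1 + 5*Q²
N(u, h) = -59 + 5*u² (N(u, h) = (1 + 5*u²) - 60 = -59 + 5*u²)
C(q, t) = 133 (C(q, t) = 63 + 70 = 133)
C(-192, T)/(-27845) + N(-220, -149)/(-31271) = 133/(-27845) + (-59 + 5*(-220)²)/(-31271) = 133*(-1/27845) + (-59 + 5*48400)*(-1/31271) = -133/27845 + (-59 + 242000)*(-1/31271) = -133/27845 + 241941*(-1/31271) = -133/27845 - 241941/31271 = -6741006188/870740995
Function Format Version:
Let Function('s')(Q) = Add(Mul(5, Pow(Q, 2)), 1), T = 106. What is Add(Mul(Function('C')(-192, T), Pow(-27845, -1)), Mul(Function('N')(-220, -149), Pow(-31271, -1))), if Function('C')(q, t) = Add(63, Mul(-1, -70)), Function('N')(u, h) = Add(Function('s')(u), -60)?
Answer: Rational(-6741006188, 870740995) ≈ -7.7417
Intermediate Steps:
Function('s')(Q) = Add(1, Mul(5, Pow(Q, 2)))
Function('N')(u, h) = Add(-59, Mul(5, Pow(u, 2))) (Function('N')(u, h) = Add(Add(1, Mul(5, Pow(u, 2))), -60) = Add(-59, Mul(5, Pow(u, 2))))
Function('C')(q, t) = 133 (Function('C')(q, t) = Add(63, 70) = 133)
Add(Mul(Function('C')(-192, T), Pow(-27845, -1)), Mul(Function('N')(-220, -149), Pow(-31271, -1))) = Add(Mul(133, Pow(-27845, -1)), Mul(Add(-59, Mul(5, Pow(-220, 2))), Pow(-31271, -1))) = Add(Mul(133, Rational(-1, 27845)), Mul(Add(-59, Mul(5, 48400)), Rational(-1, 31271))) = Add(Rational(-133, 27845), Mul(Add(-59, 242000), Rational(-1, 31271))) = Add(Rational(-133, 27845), Mul(241941, Rational(-1, 31271))) = Add(Rational(-133, 27845), Rational(-241941, 31271)) = Rational(-6741006188, 870740995)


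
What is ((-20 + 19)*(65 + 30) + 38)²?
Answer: 3249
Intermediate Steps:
((-20 + 19)*(65 + 30) + 38)² = (-1*95 + 38)² = (-95 + 38)² = (-57)² = 3249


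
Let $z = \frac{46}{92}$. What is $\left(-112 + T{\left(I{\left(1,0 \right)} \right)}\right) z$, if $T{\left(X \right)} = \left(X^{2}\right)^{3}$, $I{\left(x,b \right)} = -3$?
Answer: $\frac{617}{2} \approx 308.5$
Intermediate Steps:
$T{\left(X \right)} = X^{6}$
$z = \frac{1}{2}$ ($z = 46 \cdot \frac{1}{92} = \frac{1}{2} \approx 0.5$)
$\left(-112 + T{\left(I{\left(1,0 \right)} \right)}\right) z = \left(-112 + \left(-3\right)^{6}\right) \frac{1}{2} = \left(-112 + 729\right) \frac{1}{2} = 617 \cdot \frac{1}{2} = \frac{617}{2}$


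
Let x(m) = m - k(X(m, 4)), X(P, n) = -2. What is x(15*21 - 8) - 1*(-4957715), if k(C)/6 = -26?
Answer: 4958178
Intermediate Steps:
k(C) = -156 (k(C) = 6*(-26) = -156)
x(m) = 156 + m (x(m) = m - 1*(-156) = m + 156 = 156 + m)
x(15*21 - 8) - 1*(-4957715) = (156 + (15*21 - 8)) - 1*(-4957715) = (156 + (315 - 8)) + 4957715 = (156 + 307) + 4957715 = 463 + 4957715 = 4958178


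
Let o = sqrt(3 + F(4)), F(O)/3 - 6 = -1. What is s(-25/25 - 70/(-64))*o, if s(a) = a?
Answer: 9*sqrt(2)/32 ≈ 0.39775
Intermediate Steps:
F(O) = 15 (F(O) = 18 + 3*(-1) = 18 - 3 = 15)
o = 3*sqrt(2) (o = sqrt(3 + 15) = sqrt(18) = 3*sqrt(2) ≈ 4.2426)
s(-25/25 - 70/(-64))*o = (-25/25 - 70/(-64))*(3*sqrt(2)) = (-25*1/25 - 70*(-1/64))*(3*sqrt(2)) = (-1 + 35/32)*(3*sqrt(2)) = 3*(3*sqrt(2))/32 = 9*sqrt(2)/32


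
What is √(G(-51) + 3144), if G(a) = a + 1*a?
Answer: 39*√2 ≈ 55.154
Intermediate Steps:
G(a) = 2*a (G(a) = a + a = 2*a)
√(G(-51) + 3144) = √(2*(-51) + 3144) = √(-102 + 3144) = √3042 = 39*√2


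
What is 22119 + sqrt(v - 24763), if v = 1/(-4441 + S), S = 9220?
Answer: 22119 + 2*I*sqrt(1745550046)/531 ≈ 22119.0 + 157.36*I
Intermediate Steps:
v = 1/4779 (v = 1/(-4441 + 9220) = 1/4779 ≈ 0.00020925)
22119 + sqrt(v - 24763) = 22119 + sqrt(1/4779 - 24763) = 22119 + sqrt(-118342376/4779) = 22119 + 2*I*sqrt(1745550046)/531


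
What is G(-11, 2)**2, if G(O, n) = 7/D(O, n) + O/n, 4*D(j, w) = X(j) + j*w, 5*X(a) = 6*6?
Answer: 299209/5476 ≈ 54.640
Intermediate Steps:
X(a) = 36/5 (X(a) = (6*6)/5 = (1/5)*36 = 36/5)
D(j, w) = 9/5 + j*w/4 (D(j, w) = (36/5 + j*w)/4 = 9/5 + j*w/4)
G(O, n) = 7/(9/5 + O*n/4) + O/n
G(-11, 2)**2 = ((140*2 - 11*(36 + 5*(-11)*2))/(2*(36 + 5*(-11)*2)))**2 = ((280 - 11*(36 - 110))/(2*(36 - 110)))**2 = ((1/2)*(280 - 11*(-74))/(-74))**2 = ((1/2)*(-1/74)*(280 + 814))**2 = ((1/2)*(-1/74)*1094)**2 = (-547/74)**2 = 299209/5476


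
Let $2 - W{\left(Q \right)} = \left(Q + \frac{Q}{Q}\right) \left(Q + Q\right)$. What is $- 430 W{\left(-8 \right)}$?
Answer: $47300$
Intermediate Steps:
$W{\left(Q \right)} = 2 - 2 Q \left(1 + Q\right)$ ($W{\left(Q \right)} = 2 - \left(Q + \frac{Q}{Q}\right) \left(Q + Q\right) = 2 - \left(Q + 1\right) 2 Q = 2 - \left(1 + Q\right) 2 Q = 2 - 2 Q \left(1 + Q\right)$)
$- 430 W{\left(-8 \right)} = - 430 \left(2 - -16 - 2 \left(-8\right)^{2}\right) = - 430 \left(2 + 16 - 128\right) = \left(-430\right) \left(-110\right) = 47300$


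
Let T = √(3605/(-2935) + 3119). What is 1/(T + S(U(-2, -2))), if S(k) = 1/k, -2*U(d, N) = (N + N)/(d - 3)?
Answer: 5870/7305853 + 24*√29841319/7305853 ≈ 0.018749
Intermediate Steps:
U(d, N) = -N/(-3 + d) (U(d, N) = -(N + N)/(2*(d - 3)) = -2*N/(2*(-3 + d)) = -N/(-3 + d))
T = 6*√29841319/587 (T = √(3605*(-1/2935) + 3119) = √(-721/587 + 3119) = √(1830132/587) = 6*√29841319/587 ≈ 55.837)
1/(T + S(U(-2, -2))) = 1/(6*√29841319/587 + 1/(-1*(-2)/(-3 - 2))) = 1/(6*√29841319/587 + 1/(-1*(-2)/(-5))) = 1/(6*√29841319/587 + 1/(-1*(-2)*(-⅕))) = 1/(6*√29841319/587 + 1/(-⅖)) = 1/(6*√29841319/587 - 5/2) = 1/(-5/2 + 6*√29841319/587)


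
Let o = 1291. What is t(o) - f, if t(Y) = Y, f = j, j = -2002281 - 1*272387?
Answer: 2275959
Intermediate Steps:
j = -2274668 (j = -2002281 - 272387 = -2274668)
f = -2274668
t(o) - f = 1291 - 1*(-2274668) = 1291 + 2274668 = 2275959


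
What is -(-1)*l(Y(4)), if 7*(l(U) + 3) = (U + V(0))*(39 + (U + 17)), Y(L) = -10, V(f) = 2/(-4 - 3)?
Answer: -3459/49 ≈ -70.592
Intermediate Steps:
V(f) = -2/7 (V(f) = 2/(-7) = 2*(-⅐) = -2/7)
l(U) = -3 + (56 + U)*(-2/7 + U)/7 (l(U) = -3 + ((U - 2/7)*(39 + (U + 17)))/7 = -3 + ((-2/7 + U)*(39 + (17 + U)))/7 = -3 + ((-2/7 + U)*(56 + U))/7 = -3 + ((56 + U)*(-2/7 + U))/7 = -3 + (56 + U)*(-2/7 + U)/7)
-(-1)*l(Y(4)) = -(-1)*(-37/7 + (⅐)*(-10)² + (390/49)*(-10)) = -(-1)*(-37/7 + (⅐)*100 - 3900/49) = -(-1)*(-37/7 + 100/7 - 3900/49) = -(-1)*(-3459)/49 = -1*3459/49 = -3459/49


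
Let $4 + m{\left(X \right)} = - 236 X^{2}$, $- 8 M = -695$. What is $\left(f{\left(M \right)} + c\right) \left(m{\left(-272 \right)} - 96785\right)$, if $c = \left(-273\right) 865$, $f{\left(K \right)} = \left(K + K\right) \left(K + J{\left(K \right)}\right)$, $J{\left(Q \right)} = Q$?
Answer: $\frac{57855537153835}{16} \approx 3.616 \cdot 10^{12}$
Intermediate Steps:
$M = \frac{695}{8}$ ($M = \left(- \frac{1}{8}\right) \left(-695\right) = \frac{695}{8} \approx 86.875$)
$f{\left(K \right)} = 4 K^{2}$ ($f{\left(K \right)} = \left(K + K\right) \left(K + K\right) = 2 K 2 K = 4 K^{2}$)
$m{\left(X \right)} = -4 - 236 X^{2}$
$c = -236145$
$\left(f{\left(M \right)} + c\right) \left(m{\left(-272 \right)} - 96785\right) = \left(4 \left(\frac{695}{8}\right)^{2} - 236145\right) \left(\left(-4 - 236 \left(-272\right)^{2}\right) - 96785\right) = \left(4 \cdot \frac{483025}{64} - 236145\right) \left(\left(-4 - 17460224\right) - 96785\right) = \left(\frac{483025}{16} - 236145\right) \left(\left(-4 - 17460224\right) - 96785\right) = - \frac{3295295 \left(-17460228 - 96785\right)}{16} = \left(- \frac{3295295}{16}\right) \left(-17557013\right) = \frac{57855537153835}{16}$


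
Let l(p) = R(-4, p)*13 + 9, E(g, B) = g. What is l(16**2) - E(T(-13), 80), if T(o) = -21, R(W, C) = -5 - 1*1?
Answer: -48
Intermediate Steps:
R(W, C) = -6 (R(W, C) = -5 - 1 = -6)
l(p) = -69 (l(p) = -6*13 + 9 = -78 + 9 = -69)
l(16**2) - E(T(-13), 80) = -69 - 1*(-21) = -69 + 21 = -48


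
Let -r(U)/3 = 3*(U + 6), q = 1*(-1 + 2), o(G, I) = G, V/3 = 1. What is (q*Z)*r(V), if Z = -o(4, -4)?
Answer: 324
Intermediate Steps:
V = 3 (V = 3*1 = 3)
q = 1 (q = 1*1 = 1)
r(U) = -54 - 9*U (r(U) = -9*(U + 6) = -9*(6 + U) = -3*(18 + 3*U) = -54 - 9*U)
Z = -4 (Z = -1*4 = -4)
(q*Z)*r(V) = (1*(-4))*(-54 - 9*3) = -4*(-54 - 27) = -4*(-81) = 324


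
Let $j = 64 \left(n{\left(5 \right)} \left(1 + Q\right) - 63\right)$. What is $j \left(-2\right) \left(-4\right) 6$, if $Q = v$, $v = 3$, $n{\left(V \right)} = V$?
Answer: $-132096$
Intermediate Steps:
$Q = 3$
$j = -2752$ ($j = 64 \left(5 \left(1 + 3\right) - 63\right) = 64 \left(5 \cdot 4 - 63\right) = 64 \left(20 - 63\right) = 64 \left(-43\right) = -2752$)
$j \left(-2\right) \left(-4\right) 6 = - 2752 \left(-2\right) \left(-4\right) 6 = - 2752 \cdot 8 \cdot 6 = \left(-2752\right) 48 = -132096$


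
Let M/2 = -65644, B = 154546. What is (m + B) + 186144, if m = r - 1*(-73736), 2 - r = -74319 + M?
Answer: 620035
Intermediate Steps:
M = -131288 (M = 2*(-65644) = -131288)
r = 205609 (r = 2 - (-74319 - 131288) = 2 - 1*(-205607) = 2 + 205607 = 205609)
m = 279345 (m = 205609 - 1*(-73736) = 205609 + 73736 = 279345)
(m + B) + 186144 = (279345 + 154546) + 186144 = 433891 + 186144 = 620035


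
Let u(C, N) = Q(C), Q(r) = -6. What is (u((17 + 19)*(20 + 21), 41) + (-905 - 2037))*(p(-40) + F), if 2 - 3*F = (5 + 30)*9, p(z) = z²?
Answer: -13227676/3 ≈ -4.4092e+6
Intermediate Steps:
u(C, N) = -6
F = -313/3 (F = ⅔ - (5 + 30)*9/3 = ⅔ - 35*9/3 = ⅔ - ⅓*315 = ⅔ - 105 = -313/3 ≈ -104.33)
(u((17 + 19)*(20 + 21), 41) + (-905 - 2037))*(p(-40) + F) = (-6 + (-905 - 2037))*((-40)² - 313/3) = (-6 - 2942)*(1600 - 313/3) = -2948*4487/3 = -13227676/3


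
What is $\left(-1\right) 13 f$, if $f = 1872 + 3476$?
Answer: $-69524$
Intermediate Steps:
$f = 5348$
$\left(-1\right) 13 f = \left(-1\right) 13 \cdot 5348 = \left(-13\right) 5348 = -69524$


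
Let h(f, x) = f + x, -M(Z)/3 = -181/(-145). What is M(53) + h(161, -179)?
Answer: -3153/145 ≈ -21.745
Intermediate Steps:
M(Z) = -543/145 (M(Z) = -(-543)/(-145) = -(-543)*(-1)/145 = -3*181/145 = -543/145)
M(53) + h(161, -179) = -543/145 + (161 - 179) = -543/145 - 18 = -3153/145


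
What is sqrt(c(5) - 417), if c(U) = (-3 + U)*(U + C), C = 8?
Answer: I*sqrt(391) ≈ 19.774*I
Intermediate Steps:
c(U) = (-3 + U)*(8 + U) (c(U) = (-3 + U)*(U + 8) = (-3 + U)*(8 + U))
sqrt(c(5) - 417) = sqrt((-24 + 5**2 + 5*5) - 417) = sqrt((-24 + 25 + 25) - 417) = sqrt(26 - 417) = sqrt(-391) = I*sqrt(391)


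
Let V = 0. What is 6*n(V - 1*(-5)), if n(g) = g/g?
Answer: 6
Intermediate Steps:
n(g) = 1
6*n(V - 1*(-5)) = 6*1 = 6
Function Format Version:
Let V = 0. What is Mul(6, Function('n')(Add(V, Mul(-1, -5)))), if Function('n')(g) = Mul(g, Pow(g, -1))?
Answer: 6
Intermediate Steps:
Function('n')(g) = 1
Mul(6, Function('n')(Add(V, Mul(-1, -5)))) = Mul(6, 1) = 6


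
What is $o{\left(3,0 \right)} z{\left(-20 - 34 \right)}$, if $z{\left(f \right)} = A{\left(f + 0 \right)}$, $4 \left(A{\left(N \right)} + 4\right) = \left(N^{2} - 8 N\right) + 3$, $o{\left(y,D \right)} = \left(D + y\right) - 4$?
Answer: $- \frac{3335}{4} \approx -833.75$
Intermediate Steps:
$o{\left(y,D \right)} = -4 + D + y$
$A{\left(N \right)} = - \frac{13}{4} - 2 N + \frac{N^{2}}{4}$ ($A{\left(N \right)} = -4 + \frac{\left(N^{2} - 8 N\right) + 3}{4} = -4 + \frac{3 + N^{2} - 8 N}{4} = -4 + \left(\frac{3}{4} - 2 N + \frac{N^{2}}{4}\right) = - \frac{13}{4} - 2 N + \frac{N^{2}}{4}$)
$z{\left(f \right)} = - \frac{13}{4} - 2 f + \frac{f^{2}}{4}$ ($z{\left(f \right)} = - \frac{13}{4} - 2 \left(f + 0\right) + \frac{\left(f + 0\right)^{2}}{4} = - \frac{13}{4} - 2 f + \frac{f^{2}}{4}$)
$o{\left(3,0 \right)} z{\left(-20 - 34 \right)} = \left(-4 + 0 + 3\right) \left(- \frac{13}{4} - 2 \left(-20 - 34\right) + \frac{\left(-20 - 34\right)^{2}}{4}\right) = - (- \frac{13}{4} - 2 \left(-20 - 34\right) + \frac{\left(-20 - 34\right)^{2}}{4}) = - (- \frac{13}{4} - -108 + \frac{\left(-54\right)^{2}}{4}) = - (- \frac{13}{4} + 108 + \frac{1}{4} \cdot 2916) = - (- \frac{13}{4} + 108 + 729) = \left(-1\right) \frac{3335}{4} = - \frac{3335}{4}$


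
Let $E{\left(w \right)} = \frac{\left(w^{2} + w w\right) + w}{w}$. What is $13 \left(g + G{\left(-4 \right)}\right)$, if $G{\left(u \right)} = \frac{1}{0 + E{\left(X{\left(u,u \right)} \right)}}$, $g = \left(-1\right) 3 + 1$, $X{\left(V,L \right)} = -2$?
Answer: $- \frac{91}{3} \approx -30.333$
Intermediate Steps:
$g = -2$ ($g = -3 + 1 = -2$)
$E{\left(w \right)} = \frac{w + 2 w^{2}}{w}$ ($E{\left(w \right)} = \frac{\left(w^{2} + w^{2}\right) + w}{w} = \frac{2 w^{2} + w}{w} = \frac{w + 2 w^{2}}{w}$)
$G{\left(u \right)} = - \frac{1}{3}$ ($G{\left(u \right)} = \frac{1}{0 + \left(1 + 2 \left(-2\right)\right)} = \frac{1}{0 + \left(1 - 4\right)} = \frac{1}{0 - 3} = \frac{1}{-3} = - \frac{1}{3}$)
$13 \left(g + G{\left(-4 \right)}\right) = 13 \left(-2 - \frac{1}{3}\right) = 13 \left(- \frac{7}{3}\right) = - \frac{91}{3}$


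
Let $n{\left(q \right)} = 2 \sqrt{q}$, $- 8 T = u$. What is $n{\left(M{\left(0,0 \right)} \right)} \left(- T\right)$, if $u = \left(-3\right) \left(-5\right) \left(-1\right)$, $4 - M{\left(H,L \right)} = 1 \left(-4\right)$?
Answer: $- \frac{15 \sqrt{2}}{2} \approx -10.607$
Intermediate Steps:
$M{\left(H,L \right)} = 8$ ($M{\left(H,L \right)} = 4 - 1 \left(-4\right) = 4 - -4 = 4 + 4 = 8$)
$u = -15$ ($u = 15 \left(-1\right) = -15$)
$T = \frac{15}{8}$ ($T = \left(- \frac{1}{8}\right) \left(-15\right) = \frac{15}{8} \approx 1.875$)
$n{\left(M{\left(0,0 \right)} \right)} \left(- T\right) = 2 \sqrt{8} \left(\left(-1\right) \frac{15}{8}\right) = 2 \cdot 2 \sqrt{2} \left(- \frac{15}{8}\right) = 4 \sqrt{2} \left(- \frac{15}{8}\right) = - \frac{15 \sqrt{2}}{2}$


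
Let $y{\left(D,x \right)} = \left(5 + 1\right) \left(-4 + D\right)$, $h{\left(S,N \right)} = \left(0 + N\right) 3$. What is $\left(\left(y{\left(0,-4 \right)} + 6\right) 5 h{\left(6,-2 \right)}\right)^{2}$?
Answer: $291600$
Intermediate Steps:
$h{\left(S,N \right)} = 3 N$ ($h{\left(S,N \right)} = N 3 = 3 N$)
$y{\left(D,x \right)} = -24 + 6 D$ ($y{\left(D,x \right)} = 6 \left(-4 + D\right) = -24 + 6 D$)
$\left(\left(y{\left(0,-4 \right)} + 6\right) 5 h{\left(6,-2 \right)}\right)^{2} = \left(\left(\left(-24 + 6 \cdot 0\right) + 6\right) 5 \cdot 3 \left(-2\right)\right)^{2} = \left(\left(\left(-24 + 0\right) + 6\right) 5 \left(-6\right)\right)^{2} = \left(\left(-24 + 6\right) \left(-30\right)\right)^{2} = \left(\left(-18\right) \left(-30\right)\right)^{2} = 540^{2} = 291600$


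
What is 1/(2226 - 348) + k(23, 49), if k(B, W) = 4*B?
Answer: 172777/1878 ≈ 92.000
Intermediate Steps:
1/(2226 - 348) + k(23, 49) = 1/(2226 - 348) + 4*23 = 1/1878 + 92 = 172777/1878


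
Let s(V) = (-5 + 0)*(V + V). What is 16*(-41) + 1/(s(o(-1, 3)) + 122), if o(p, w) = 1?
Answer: -73471/112 ≈ -655.99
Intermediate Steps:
s(V) = -10*V
16*(-41) + 1/(s(o(-1, 3)) + 122) = 16*(-41) + 1/(-10*1 + 122) = -656 + 1/(-10 + 122) = -656 + 1/112 = -73471/112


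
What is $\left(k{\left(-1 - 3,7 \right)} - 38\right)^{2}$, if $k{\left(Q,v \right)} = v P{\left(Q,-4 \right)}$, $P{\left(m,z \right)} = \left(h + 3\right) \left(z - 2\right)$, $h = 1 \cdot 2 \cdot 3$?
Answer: $173056$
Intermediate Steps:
$h = 6$ ($h = 2 \cdot 3 = 6$)
$P{\left(m,z \right)} = -18 + 9 z$ ($P{\left(m,z \right)} = \left(6 + 3\right) \left(z - 2\right) = 9 \left(-2 + z\right) = -18 + 9 z$)
$k{\left(Q,v \right)} = - 54 v$ ($k{\left(Q,v \right)} = v \left(-18 + 9 \left(-4\right)\right) = v \left(-18 - 36\right) = v \left(-54\right) = - 54 v$)
$\left(k{\left(-1 - 3,7 \right)} - 38\right)^{2} = \left(\left(-54\right) 7 - 38\right)^{2} = \left(-378 - 38\right)^{2} = \left(-416\right)^{2} = 173056$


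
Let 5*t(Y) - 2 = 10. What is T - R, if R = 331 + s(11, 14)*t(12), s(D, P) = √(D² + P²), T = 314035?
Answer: 313704 - 12*√317/5 ≈ 3.1366e+5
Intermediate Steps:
t(Y) = 12/5 (t(Y) = ⅖ + (⅕)*10 = ⅖ + 2 = 12/5)
R = 331 + 12*√317/5 (R = 331 + √(11² + 14²)*(12/5) = 331 + √(121 + 196)*(12/5) = 331 + √317*(12/5) = 331 + 12*√317/5 ≈ 373.73)
T - R = 314035 - (331 + 12*√317/5) = 314035 + (-331 - 12*√317/5) = 313704 - 12*√317/5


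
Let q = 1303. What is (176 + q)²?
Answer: 2187441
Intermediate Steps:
(176 + q)² = (176 + 1303)² = 1479² = 2187441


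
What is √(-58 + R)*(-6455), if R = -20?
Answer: -6455*I*√78 ≈ -57009.0*I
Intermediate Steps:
√(-58 + R)*(-6455) = √(-58 - 20)*(-6455) = √(-78)*(-6455) = (I*√78)*(-6455) = -6455*I*√78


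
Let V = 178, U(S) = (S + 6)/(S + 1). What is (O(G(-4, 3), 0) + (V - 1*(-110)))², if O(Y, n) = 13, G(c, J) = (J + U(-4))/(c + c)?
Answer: 90601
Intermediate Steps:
U(S) = (6 + S)/(1 + S)
G(c, J) = (-⅔ + J)/(2*c) (G(c, J) = (J + (6 - 4)/(1 - 4))/(c + c) = (J + 2/(-3))/((2*c)) = (J - ⅓*2)*(1/(2*c)) = (J - ⅔)*(1/(2*c)) = (-⅔ + J)*(1/(2*c)) = (-⅔ + J)/(2*c))
(O(G(-4, 3), 0) + (V - 1*(-110)))² = (13 + (178 - 1*(-110)))² = (13 + (178 + 110))² = (13 + 288)² = 301² = 90601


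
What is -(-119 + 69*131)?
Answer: -8920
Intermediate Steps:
-(-119 + 69*131) = -(-119 + 9039) = -1*8920 = -8920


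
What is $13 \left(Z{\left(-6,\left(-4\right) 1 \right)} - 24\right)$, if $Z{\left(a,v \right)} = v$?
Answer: $-364$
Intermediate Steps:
$13 \left(Z{\left(-6,\left(-4\right) 1 \right)} - 24\right) = 13 \left(\left(-4\right) 1 - 24\right) = 13 \left(-4 - 24\right) = 13 \left(-28\right) = -364$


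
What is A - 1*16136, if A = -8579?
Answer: -24715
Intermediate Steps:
A - 1*16136 = -8579 - 1*16136 = -8579 - 16136 = -24715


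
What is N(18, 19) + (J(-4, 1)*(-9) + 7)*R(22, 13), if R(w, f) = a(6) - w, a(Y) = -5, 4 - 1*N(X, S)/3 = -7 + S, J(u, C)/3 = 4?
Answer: 2703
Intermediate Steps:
J(u, C) = 12 (J(u, C) = 3*4 = 12)
N(X, S) = 33 - 3*S (N(X, S) = 12 - 3*(-7 + S) = 12 + (21 - 3*S) = 33 - 3*S)
R(w, f) = -5 - w
N(18, 19) + (J(-4, 1)*(-9) + 7)*R(22, 13) = (33 - 3*19) + (12*(-9) + 7)*(-5 - 1*22) = (33 - 57) + (-108 + 7)*(-5 - 22) = -24 - 101*(-27) = -24 + 2727 = 2703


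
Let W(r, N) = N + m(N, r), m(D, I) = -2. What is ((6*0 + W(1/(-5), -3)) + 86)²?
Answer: 6561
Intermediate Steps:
W(r, N) = -2 + N (W(r, N) = N - 2 = -2 + N)
((6*0 + W(1/(-5), -3)) + 86)² = ((6*0 + (-2 - 3)) + 86)² = ((0 - 5) + 86)² = (-5 + 86)² = 81² = 6561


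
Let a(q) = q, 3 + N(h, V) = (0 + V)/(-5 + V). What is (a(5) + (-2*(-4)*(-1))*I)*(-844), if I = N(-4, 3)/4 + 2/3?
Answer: -21944/3 ≈ -7314.7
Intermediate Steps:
N(h, V) = -3 + V/(-5 + V) (N(h, V) = -3 + (0 + V)/(-5 + V) = -3 + V/(-5 + V))
I = -11/24 (I = ((15 - 2*3)/(-5 + 3))/4 + 2/3 = ((15 - 6)/(-2))*(1/4) + 2*(1/3) = -1/2*9*(1/4) + 2/3 = -9/2*1/4 + 2/3 = -9/8 + 2/3 = -11/24 ≈ -0.45833)
(a(5) + (-2*(-4)*(-1))*I)*(-844) = (5 + (-2*(-4)*(-1))*(-11/24))*(-844) = (5 + (8*(-1))*(-11/24))*(-844) = (5 - 8*(-11/24))*(-844) = (5 + 11/3)*(-844) = (26/3)*(-844) = -21944/3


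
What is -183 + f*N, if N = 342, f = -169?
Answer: -57981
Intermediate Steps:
-183 + f*N = -183 - 169*342 = -183 - 57798 = -57981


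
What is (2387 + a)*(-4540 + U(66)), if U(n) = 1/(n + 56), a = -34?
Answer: -1303277287/122 ≈ -1.0683e+7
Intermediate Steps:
U(n) = 1/(56 + n)
(2387 + a)*(-4540 + U(66)) = (2387 - 34)*(-4540 + 1/(56 + 66)) = 2353*(-4540 + 1/122) = 2353*(-553879/122) = -1303277287/122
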